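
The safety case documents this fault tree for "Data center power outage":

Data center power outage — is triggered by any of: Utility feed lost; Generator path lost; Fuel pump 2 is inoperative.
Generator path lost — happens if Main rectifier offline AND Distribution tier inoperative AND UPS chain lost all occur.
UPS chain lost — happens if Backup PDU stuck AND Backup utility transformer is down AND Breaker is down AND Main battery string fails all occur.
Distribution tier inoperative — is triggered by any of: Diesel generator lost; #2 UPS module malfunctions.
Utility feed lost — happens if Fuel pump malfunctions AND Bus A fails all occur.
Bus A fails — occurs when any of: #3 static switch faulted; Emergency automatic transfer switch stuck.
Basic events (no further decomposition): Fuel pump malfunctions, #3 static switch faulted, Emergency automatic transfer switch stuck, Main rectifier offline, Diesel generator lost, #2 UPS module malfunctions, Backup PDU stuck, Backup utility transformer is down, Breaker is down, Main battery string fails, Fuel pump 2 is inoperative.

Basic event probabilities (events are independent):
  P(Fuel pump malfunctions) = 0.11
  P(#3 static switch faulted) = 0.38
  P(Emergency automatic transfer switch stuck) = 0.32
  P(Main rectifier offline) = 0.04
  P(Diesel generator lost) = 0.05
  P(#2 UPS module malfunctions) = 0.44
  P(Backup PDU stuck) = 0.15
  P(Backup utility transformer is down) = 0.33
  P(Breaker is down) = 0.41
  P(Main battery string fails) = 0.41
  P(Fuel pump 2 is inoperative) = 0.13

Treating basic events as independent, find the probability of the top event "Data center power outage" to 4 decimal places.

P(Bus A fails) [OR] = 1 − (1−0.38) × (1−0.32) = 0.578400
P(Utility feed lost) [AND] = 0.11 × 0.578400 = 0.063624
P(Distribution tier inoperative) [OR] = 1 − (1−0.05) × (1−0.44) = 0.468000
P(UPS chain lost) [AND] = 0.15 × 0.33 × 0.41 × 0.41 = 0.008321
P(Generator path lost) [AND] = 0.04 × 0.468000 × 0.008321 = 0.000156
P(Data center power outage) [OR] = 1 − (1−0.063624) × (1−0.000156) × (1−0.13) = 0.185480
Rounded to 4 decimal places: P(Data center power outage) ≈ 0.1855.

0.1855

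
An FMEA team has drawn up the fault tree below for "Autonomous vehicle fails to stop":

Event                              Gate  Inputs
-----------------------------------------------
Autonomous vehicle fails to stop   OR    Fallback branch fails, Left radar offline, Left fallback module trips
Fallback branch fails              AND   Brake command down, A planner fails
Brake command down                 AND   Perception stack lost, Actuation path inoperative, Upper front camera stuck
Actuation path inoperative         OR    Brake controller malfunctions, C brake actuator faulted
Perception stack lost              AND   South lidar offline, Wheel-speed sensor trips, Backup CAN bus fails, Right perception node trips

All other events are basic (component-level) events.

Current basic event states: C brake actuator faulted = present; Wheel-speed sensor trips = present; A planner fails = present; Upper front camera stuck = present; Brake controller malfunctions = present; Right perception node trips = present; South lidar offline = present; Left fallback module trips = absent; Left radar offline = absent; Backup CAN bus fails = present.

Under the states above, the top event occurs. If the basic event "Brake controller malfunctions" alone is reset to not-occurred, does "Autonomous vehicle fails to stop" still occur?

Counterfactual: set "Brake controller malfunctions" to not occurred.
Perception stack lost [AND]: South lidar offline=occurs, Wheel-speed sensor trips=occurs, Backup CAN bus fails=occurs, Right perception node trips=occurs → all inputs occur → occurs.
Actuation path inoperative [OR]: Brake controller malfunctions=not, C brake actuator faulted=occurs → at least one input occurs → occurs.
Brake command down [AND]: Perception stack lost=occurs, Actuation path inoperative=occurs, Upper front camera stuck=occurs → all inputs occur → occurs.
Fallback branch fails [AND]: Brake command down=occurs, A planner fails=occurs → all inputs occur → occurs.
Autonomous vehicle fails to stop [OR]: Fallback branch fails=occurs, Left radar offline=not, Left fallback module trips=not → at least one input occurs → occurs.

Yes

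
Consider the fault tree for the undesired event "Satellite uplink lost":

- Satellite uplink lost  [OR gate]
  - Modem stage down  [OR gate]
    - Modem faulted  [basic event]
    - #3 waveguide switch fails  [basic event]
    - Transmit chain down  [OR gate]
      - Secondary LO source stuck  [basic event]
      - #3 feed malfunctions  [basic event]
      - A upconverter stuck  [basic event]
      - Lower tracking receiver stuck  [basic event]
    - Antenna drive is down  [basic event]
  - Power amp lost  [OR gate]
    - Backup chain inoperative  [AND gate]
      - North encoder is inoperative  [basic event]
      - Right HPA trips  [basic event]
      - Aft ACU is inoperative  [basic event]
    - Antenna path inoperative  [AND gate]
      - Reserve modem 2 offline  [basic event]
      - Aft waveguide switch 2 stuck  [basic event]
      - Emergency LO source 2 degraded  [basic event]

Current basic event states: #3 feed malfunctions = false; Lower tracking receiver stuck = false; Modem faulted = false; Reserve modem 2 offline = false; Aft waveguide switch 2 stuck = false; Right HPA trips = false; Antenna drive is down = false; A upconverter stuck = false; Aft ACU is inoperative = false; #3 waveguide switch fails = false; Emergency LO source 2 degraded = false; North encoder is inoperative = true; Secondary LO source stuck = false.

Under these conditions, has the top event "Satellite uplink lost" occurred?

Transmit chain down [OR]: Secondary LO source stuck=not, #3 feed malfunctions=not, A upconverter stuck=not, Lower tracking receiver stuck=not → no input occurs → does not occur.
Modem stage down [OR]: Modem faulted=not, #3 waveguide switch fails=not, Transmit chain down=not, Antenna drive is down=not → no input occurs → does not occur.
Backup chain inoperative [AND]: North encoder is inoperative=occurs, Right HPA trips=not, Aft ACU is inoperative=not → not all inputs occur → does not occur.
Antenna path inoperative [AND]: Reserve modem 2 offline=not, Aft waveguide switch 2 stuck=not, Emergency LO source 2 degraded=not → not all inputs occur → does not occur.
Power amp lost [OR]: Backup chain inoperative=not, Antenna path inoperative=not → no input occurs → does not occur.
Satellite uplink lost [OR]: Modem stage down=not, Power amp lost=not → no input occurs → does not occur.

No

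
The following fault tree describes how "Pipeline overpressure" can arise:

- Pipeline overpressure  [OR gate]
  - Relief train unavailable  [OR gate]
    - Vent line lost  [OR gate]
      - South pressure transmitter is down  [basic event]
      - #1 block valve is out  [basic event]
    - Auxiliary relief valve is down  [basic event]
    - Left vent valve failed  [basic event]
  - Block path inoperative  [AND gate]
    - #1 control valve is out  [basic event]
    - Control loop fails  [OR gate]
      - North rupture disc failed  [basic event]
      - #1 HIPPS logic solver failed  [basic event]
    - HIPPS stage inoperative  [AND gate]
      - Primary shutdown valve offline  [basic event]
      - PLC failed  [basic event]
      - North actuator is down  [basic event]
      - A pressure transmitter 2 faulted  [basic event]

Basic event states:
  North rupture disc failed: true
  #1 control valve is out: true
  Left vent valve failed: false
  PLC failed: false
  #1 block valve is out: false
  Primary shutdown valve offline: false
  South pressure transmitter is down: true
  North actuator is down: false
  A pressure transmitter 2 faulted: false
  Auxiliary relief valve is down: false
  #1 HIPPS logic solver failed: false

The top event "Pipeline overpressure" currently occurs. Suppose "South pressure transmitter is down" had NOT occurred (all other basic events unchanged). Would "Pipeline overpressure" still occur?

Counterfactual: set "South pressure transmitter is down" to not occurred.
Vent line lost [OR]: South pressure transmitter is down=not, #1 block valve is out=not → no input occurs → does not occur.
Relief train unavailable [OR]: Vent line lost=not, Auxiliary relief valve is down=not, Left vent valve failed=not → no input occurs → does not occur.
Control loop fails [OR]: North rupture disc failed=occurs, #1 HIPPS logic solver failed=not → at least one input occurs → occurs.
HIPPS stage inoperative [AND]: Primary shutdown valve offline=not, PLC failed=not, North actuator is down=not, A pressure transmitter 2 faulted=not → not all inputs occur → does not occur.
Block path inoperative [AND]: #1 control valve is out=occurs, Control loop fails=occurs, HIPPS stage inoperative=not → not all inputs occur → does not occur.
Pipeline overpressure [OR]: Relief train unavailable=not, Block path inoperative=not → no input occurs → does not occur.

No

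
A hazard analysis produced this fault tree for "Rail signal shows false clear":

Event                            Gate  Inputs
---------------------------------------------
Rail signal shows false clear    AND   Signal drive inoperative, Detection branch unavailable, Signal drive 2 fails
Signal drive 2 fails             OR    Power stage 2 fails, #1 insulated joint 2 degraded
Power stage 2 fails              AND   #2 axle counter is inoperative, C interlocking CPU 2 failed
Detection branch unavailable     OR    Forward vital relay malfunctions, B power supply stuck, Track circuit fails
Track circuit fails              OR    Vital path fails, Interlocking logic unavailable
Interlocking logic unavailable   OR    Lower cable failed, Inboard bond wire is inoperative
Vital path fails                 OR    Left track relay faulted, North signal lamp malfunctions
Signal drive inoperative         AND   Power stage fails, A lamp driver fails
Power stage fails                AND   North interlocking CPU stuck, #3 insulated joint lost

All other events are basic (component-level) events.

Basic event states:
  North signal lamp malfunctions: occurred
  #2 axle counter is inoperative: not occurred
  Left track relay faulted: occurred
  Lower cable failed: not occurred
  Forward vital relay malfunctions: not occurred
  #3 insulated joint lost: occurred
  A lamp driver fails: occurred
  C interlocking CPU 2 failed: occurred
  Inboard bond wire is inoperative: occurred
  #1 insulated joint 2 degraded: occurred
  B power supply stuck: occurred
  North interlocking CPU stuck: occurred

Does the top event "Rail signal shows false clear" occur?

Yes

Power stage fails [AND]: North interlocking CPU stuck=occurs, #3 insulated joint lost=occurs → all inputs occur → occurs.
Signal drive inoperative [AND]: Power stage fails=occurs, A lamp driver fails=occurs → all inputs occur → occurs.
Vital path fails [OR]: Left track relay faulted=occurs, North signal lamp malfunctions=occurs → at least one input occurs → occurs.
Interlocking logic unavailable [OR]: Lower cable failed=not, Inboard bond wire is inoperative=occurs → at least one input occurs → occurs.
Track circuit fails [OR]: Vital path fails=occurs, Interlocking logic unavailable=occurs → at least one input occurs → occurs.
Detection branch unavailable [OR]: Forward vital relay malfunctions=not, B power supply stuck=occurs, Track circuit fails=occurs → at least one input occurs → occurs.
Power stage 2 fails [AND]: #2 axle counter is inoperative=not, C interlocking CPU 2 failed=occurs → not all inputs occur → does not occur.
Signal drive 2 fails [OR]: Power stage 2 fails=not, #1 insulated joint 2 degraded=occurs → at least one input occurs → occurs.
Rail signal shows false clear [AND]: Signal drive inoperative=occurs, Detection branch unavailable=occurs, Signal drive 2 fails=occurs → all inputs occur → occurs.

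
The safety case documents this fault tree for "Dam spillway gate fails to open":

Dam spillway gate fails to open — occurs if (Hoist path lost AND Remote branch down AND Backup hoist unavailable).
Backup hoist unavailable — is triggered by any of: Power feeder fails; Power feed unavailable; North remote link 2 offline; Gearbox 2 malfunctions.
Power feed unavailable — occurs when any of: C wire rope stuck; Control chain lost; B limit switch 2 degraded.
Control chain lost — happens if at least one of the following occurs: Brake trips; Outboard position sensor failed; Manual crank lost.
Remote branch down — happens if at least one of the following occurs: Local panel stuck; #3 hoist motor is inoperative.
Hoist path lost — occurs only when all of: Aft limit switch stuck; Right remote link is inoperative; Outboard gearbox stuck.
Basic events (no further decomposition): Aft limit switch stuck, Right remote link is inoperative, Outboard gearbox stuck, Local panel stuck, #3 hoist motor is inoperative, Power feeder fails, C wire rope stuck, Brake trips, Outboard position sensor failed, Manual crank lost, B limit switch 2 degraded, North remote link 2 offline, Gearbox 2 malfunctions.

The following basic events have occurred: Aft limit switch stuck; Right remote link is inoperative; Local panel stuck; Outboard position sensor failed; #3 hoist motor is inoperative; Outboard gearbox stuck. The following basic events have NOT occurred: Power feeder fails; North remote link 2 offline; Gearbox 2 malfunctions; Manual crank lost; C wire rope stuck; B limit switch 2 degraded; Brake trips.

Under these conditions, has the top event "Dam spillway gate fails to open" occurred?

Yes

Hoist path lost [AND]: Aft limit switch stuck=occurs, Right remote link is inoperative=occurs, Outboard gearbox stuck=occurs → all inputs occur → occurs.
Remote branch down [OR]: Local panel stuck=occurs, #3 hoist motor is inoperative=occurs → at least one input occurs → occurs.
Control chain lost [OR]: Brake trips=not, Outboard position sensor failed=occurs, Manual crank lost=not → at least one input occurs → occurs.
Power feed unavailable [OR]: C wire rope stuck=not, Control chain lost=occurs, B limit switch 2 degraded=not → at least one input occurs → occurs.
Backup hoist unavailable [OR]: Power feeder fails=not, Power feed unavailable=occurs, North remote link 2 offline=not, Gearbox 2 malfunctions=not → at least one input occurs → occurs.
Dam spillway gate fails to open [AND]: Hoist path lost=occurs, Remote branch down=occurs, Backup hoist unavailable=occurs → all inputs occur → occurs.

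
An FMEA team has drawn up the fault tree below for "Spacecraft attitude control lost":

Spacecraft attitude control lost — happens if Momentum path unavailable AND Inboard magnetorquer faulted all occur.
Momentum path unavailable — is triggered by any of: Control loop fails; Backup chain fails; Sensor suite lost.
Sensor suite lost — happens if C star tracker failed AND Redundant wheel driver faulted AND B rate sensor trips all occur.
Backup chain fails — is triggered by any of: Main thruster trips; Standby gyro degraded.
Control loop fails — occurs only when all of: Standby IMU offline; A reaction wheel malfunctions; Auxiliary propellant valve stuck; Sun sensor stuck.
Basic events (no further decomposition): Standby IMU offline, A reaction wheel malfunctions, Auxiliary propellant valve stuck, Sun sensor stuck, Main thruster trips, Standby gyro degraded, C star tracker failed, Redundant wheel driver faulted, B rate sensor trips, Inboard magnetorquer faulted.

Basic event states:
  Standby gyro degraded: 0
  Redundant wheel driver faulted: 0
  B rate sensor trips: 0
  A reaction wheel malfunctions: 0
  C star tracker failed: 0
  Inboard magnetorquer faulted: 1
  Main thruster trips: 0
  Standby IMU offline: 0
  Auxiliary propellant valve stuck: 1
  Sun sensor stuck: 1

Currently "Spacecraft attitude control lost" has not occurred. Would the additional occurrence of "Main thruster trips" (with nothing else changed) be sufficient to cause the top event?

Counterfactual: set "Main thruster trips" to occurred.
Control loop fails [AND]: Standby IMU offline=not, A reaction wheel malfunctions=not, Auxiliary propellant valve stuck=occurs, Sun sensor stuck=occurs → not all inputs occur → does not occur.
Backup chain fails [OR]: Main thruster trips=occurs, Standby gyro degraded=not → at least one input occurs → occurs.
Sensor suite lost [AND]: C star tracker failed=not, Redundant wheel driver faulted=not, B rate sensor trips=not → not all inputs occur → does not occur.
Momentum path unavailable [OR]: Control loop fails=not, Backup chain fails=occurs, Sensor suite lost=not → at least one input occurs → occurs.
Spacecraft attitude control lost [AND]: Momentum path unavailable=occurs, Inboard magnetorquer faulted=occurs → all inputs occur → occurs.

Yes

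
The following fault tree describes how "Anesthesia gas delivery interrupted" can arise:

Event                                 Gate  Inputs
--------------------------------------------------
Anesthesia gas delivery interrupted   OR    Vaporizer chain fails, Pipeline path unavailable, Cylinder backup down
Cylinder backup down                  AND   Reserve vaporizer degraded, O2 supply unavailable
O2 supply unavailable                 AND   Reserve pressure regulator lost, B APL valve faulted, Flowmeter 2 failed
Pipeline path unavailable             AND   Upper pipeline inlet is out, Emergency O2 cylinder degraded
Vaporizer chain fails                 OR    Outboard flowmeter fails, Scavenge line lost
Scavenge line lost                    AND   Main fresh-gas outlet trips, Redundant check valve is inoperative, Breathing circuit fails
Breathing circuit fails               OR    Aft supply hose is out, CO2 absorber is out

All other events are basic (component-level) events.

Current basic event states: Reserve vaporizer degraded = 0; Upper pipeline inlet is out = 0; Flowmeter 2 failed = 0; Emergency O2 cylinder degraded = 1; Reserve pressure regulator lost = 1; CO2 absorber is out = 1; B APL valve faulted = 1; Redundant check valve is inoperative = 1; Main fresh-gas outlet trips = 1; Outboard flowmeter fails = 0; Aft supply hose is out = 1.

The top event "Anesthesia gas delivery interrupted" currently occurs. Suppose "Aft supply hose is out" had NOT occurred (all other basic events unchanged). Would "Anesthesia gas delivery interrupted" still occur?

Yes

Counterfactual: set "Aft supply hose is out" to not occurred.
Breathing circuit fails [OR]: Aft supply hose is out=not, CO2 absorber is out=occurs → at least one input occurs → occurs.
Scavenge line lost [AND]: Main fresh-gas outlet trips=occurs, Redundant check valve is inoperative=occurs, Breathing circuit fails=occurs → all inputs occur → occurs.
Vaporizer chain fails [OR]: Outboard flowmeter fails=not, Scavenge line lost=occurs → at least one input occurs → occurs.
Pipeline path unavailable [AND]: Upper pipeline inlet is out=not, Emergency O2 cylinder degraded=occurs → not all inputs occur → does not occur.
O2 supply unavailable [AND]: Reserve pressure regulator lost=occurs, B APL valve faulted=occurs, Flowmeter 2 failed=not → not all inputs occur → does not occur.
Cylinder backup down [AND]: Reserve vaporizer degraded=not, O2 supply unavailable=not → not all inputs occur → does not occur.
Anesthesia gas delivery interrupted [OR]: Vaporizer chain fails=occurs, Pipeline path unavailable=not, Cylinder backup down=not → at least one input occurs → occurs.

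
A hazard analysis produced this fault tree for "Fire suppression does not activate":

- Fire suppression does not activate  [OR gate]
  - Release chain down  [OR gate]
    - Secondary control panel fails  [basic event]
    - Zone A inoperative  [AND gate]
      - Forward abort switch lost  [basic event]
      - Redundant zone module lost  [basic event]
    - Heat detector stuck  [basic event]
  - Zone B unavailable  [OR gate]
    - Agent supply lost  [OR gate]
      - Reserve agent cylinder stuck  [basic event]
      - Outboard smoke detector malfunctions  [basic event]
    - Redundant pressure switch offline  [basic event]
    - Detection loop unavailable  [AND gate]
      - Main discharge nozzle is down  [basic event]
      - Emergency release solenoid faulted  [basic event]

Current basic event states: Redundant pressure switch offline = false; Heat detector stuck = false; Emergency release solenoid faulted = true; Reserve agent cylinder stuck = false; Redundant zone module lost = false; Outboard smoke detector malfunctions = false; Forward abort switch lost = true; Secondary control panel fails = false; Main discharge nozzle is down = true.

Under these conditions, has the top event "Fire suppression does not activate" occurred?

Zone A inoperative [AND]: Forward abort switch lost=occurs, Redundant zone module lost=not → not all inputs occur → does not occur.
Release chain down [OR]: Secondary control panel fails=not, Zone A inoperative=not, Heat detector stuck=not → no input occurs → does not occur.
Agent supply lost [OR]: Reserve agent cylinder stuck=not, Outboard smoke detector malfunctions=not → no input occurs → does not occur.
Detection loop unavailable [AND]: Main discharge nozzle is down=occurs, Emergency release solenoid faulted=occurs → all inputs occur → occurs.
Zone B unavailable [OR]: Agent supply lost=not, Redundant pressure switch offline=not, Detection loop unavailable=occurs → at least one input occurs → occurs.
Fire suppression does not activate [OR]: Release chain down=not, Zone B unavailable=occurs → at least one input occurs → occurs.

Yes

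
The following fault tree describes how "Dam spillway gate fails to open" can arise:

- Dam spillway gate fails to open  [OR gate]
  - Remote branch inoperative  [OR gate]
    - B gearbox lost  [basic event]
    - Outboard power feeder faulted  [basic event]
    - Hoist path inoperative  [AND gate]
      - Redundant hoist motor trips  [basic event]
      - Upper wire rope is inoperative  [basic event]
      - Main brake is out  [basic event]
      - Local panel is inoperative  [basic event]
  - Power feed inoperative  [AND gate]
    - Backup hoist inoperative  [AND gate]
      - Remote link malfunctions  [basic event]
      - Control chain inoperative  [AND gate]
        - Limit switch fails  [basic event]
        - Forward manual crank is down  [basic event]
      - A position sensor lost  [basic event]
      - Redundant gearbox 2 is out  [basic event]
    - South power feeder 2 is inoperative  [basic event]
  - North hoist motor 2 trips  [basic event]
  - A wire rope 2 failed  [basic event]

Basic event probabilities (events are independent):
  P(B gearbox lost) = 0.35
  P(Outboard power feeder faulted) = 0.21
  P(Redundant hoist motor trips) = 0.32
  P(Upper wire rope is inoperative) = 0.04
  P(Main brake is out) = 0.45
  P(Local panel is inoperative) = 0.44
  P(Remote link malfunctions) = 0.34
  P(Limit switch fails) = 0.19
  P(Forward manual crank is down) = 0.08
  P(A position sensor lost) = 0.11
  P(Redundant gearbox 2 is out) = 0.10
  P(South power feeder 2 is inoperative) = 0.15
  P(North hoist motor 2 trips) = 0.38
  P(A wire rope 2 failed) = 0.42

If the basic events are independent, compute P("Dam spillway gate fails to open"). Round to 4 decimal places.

P(Hoist path inoperative) [AND] = 0.32 × 0.04 × 0.45 × 0.44 = 0.002534
P(Remote branch inoperative) [OR] = 1 − (1−0.35) × (1−0.21) × (1−0.002534) = 0.487801
P(Control chain inoperative) [AND] = 0.19 × 0.08 = 0.015200
P(Backup hoist inoperative) [AND] = 0.34 × 0.015200 × 0.11 × 0.10 = 0.000057
P(Power feed inoperative) [AND] = 0.000057 × 0.15 = 0.000009
P(Dam spillway gate fails to open) [OR] = 1 − (1−0.487801) × (1−0.000009) × (1−0.38) × (1−0.42) = 0.815815
Rounded to 4 decimal places: P(Dam spillway gate fails to open) ≈ 0.8158.

0.8158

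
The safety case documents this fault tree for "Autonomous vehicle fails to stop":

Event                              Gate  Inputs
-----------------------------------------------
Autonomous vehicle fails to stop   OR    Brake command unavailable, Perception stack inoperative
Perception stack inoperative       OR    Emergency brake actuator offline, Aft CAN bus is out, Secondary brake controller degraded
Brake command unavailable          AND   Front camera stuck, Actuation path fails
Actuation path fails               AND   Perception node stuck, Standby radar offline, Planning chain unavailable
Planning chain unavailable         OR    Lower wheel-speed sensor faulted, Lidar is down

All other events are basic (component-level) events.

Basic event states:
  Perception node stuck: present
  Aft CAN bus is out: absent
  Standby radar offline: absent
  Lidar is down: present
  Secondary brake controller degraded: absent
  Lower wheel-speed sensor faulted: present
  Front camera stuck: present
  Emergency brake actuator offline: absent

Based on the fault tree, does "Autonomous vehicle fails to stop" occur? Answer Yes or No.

No

Planning chain unavailable [OR]: Lower wheel-speed sensor faulted=occurs, Lidar is down=occurs → at least one input occurs → occurs.
Actuation path fails [AND]: Perception node stuck=occurs, Standby radar offline=not, Planning chain unavailable=occurs → not all inputs occur → does not occur.
Brake command unavailable [AND]: Front camera stuck=occurs, Actuation path fails=not → not all inputs occur → does not occur.
Perception stack inoperative [OR]: Emergency brake actuator offline=not, Aft CAN bus is out=not, Secondary brake controller degraded=not → no input occurs → does not occur.
Autonomous vehicle fails to stop [OR]: Brake command unavailable=not, Perception stack inoperative=not → no input occurs → does not occur.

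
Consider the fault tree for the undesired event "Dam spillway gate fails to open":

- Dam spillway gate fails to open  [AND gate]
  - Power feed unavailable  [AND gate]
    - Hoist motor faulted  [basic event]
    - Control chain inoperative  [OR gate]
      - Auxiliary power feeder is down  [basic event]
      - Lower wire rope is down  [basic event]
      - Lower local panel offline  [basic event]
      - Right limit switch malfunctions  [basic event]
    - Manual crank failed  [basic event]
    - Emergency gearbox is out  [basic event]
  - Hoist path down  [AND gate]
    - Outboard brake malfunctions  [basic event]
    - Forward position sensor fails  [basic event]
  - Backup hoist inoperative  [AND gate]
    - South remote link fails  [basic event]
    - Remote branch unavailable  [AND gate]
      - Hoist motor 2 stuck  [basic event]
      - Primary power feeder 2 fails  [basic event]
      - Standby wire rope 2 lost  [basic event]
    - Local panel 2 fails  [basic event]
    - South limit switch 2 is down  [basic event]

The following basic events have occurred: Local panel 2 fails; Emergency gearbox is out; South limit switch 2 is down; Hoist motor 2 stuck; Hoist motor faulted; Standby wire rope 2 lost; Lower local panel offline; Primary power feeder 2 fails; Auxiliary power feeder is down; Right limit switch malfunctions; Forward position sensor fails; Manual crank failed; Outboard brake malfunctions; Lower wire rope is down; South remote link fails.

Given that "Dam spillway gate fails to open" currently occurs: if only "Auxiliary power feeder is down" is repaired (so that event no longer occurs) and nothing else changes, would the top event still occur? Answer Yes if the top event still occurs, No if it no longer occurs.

Counterfactual: set "Auxiliary power feeder is down" to not occurred.
Control chain inoperative [OR]: Auxiliary power feeder is down=not, Lower wire rope is down=occurs, Lower local panel offline=occurs, Right limit switch malfunctions=occurs → at least one input occurs → occurs.
Power feed unavailable [AND]: Hoist motor faulted=occurs, Control chain inoperative=occurs, Manual crank failed=occurs, Emergency gearbox is out=occurs → all inputs occur → occurs.
Hoist path down [AND]: Outboard brake malfunctions=occurs, Forward position sensor fails=occurs → all inputs occur → occurs.
Remote branch unavailable [AND]: Hoist motor 2 stuck=occurs, Primary power feeder 2 fails=occurs, Standby wire rope 2 lost=occurs → all inputs occur → occurs.
Backup hoist inoperative [AND]: South remote link fails=occurs, Remote branch unavailable=occurs, Local panel 2 fails=occurs, South limit switch 2 is down=occurs → all inputs occur → occurs.
Dam spillway gate fails to open [AND]: Power feed unavailable=occurs, Hoist path down=occurs, Backup hoist inoperative=occurs → all inputs occur → occurs.

Yes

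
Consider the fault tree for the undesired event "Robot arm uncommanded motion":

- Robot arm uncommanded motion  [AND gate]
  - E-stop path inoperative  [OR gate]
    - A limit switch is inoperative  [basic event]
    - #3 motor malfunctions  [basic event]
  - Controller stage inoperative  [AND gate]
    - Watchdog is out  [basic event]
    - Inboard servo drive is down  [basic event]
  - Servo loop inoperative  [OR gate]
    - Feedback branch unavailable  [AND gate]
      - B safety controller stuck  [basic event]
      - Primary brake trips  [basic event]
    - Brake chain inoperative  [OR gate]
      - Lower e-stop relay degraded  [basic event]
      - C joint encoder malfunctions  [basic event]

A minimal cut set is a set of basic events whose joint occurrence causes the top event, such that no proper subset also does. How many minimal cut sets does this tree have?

E-stop path inoperative [OR]: union of children's cut sets → 2 cut set(s).
Controller stage inoperative [AND]: one cut set from each child combined → 1 × 1 = 1 cut set(s).
Feedback branch unavailable [AND]: one cut set from each child combined → 1 × 1 = 1 cut set(s).
Brake chain inoperative [OR]: union of children's cut sets → 2 cut set(s).
Servo loop inoperative [OR]: union of children's cut sets → 3 cut set(s).
Robot arm uncommanded motion [AND]: one cut set from each child combined → 2 × 1 × 3 = 6 cut set(s).
Minimal cut sets: {A limit switch is inoperative, B safety controller stuck, Inboard servo drive is down, Primary brake trips, Watchdog is out}; {A limit switch is inoperative, Inboard servo drive is down, Lower e-stop relay degraded, Watchdog is out}; {A limit switch is inoperative, C joint encoder malfunctions, Inboard servo drive is down, Watchdog is out}; {#3 motor malfunctions, B safety controller stuck, Inboard servo drive is down, Primary brake trips, Watchdog is out}; {#3 motor malfunctions, Inboard servo drive is down, Lower e-stop relay degraded, Watchdog is out}; {#3 motor malfunctions, C joint encoder malfunctions, Inboard servo drive is down, Watchdog is out}.

6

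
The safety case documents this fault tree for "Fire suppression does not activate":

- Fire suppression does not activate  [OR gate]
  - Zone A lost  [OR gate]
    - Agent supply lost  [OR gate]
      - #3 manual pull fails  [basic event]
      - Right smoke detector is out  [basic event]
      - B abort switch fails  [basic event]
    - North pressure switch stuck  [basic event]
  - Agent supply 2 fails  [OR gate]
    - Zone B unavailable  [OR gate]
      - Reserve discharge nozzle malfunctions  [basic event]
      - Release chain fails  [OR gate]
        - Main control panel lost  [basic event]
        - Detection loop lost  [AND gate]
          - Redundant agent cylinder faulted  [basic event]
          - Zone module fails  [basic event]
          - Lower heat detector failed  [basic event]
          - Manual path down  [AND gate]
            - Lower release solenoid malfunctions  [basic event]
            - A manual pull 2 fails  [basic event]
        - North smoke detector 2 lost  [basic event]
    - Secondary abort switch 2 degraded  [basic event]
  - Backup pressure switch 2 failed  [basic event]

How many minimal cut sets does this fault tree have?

10

Agent supply lost [OR]: union of children's cut sets → 3 cut set(s).
Zone A lost [OR]: union of children's cut sets → 4 cut set(s).
Manual path down [AND]: one cut set from each child combined → 1 × 1 = 1 cut set(s).
Detection loop lost [AND]: one cut set from each child combined → 1 × 1 × 1 × 1 = 1 cut set(s).
Release chain fails [OR]: union of children's cut sets → 3 cut set(s).
Zone B unavailable [OR]: union of children's cut sets → 4 cut set(s).
Agent supply 2 fails [OR]: union of children's cut sets → 5 cut set(s).
Fire suppression does not activate [OR]: union of children's cut sets → 10 cut set(s).
Minimal cut sets: {#3 manual pull fails}; {Right smoke detector is out}; {B abort switch fails}; {North pressure switch stuck}; {Reserve discharge nozzle malfunctions}; {Main control panel lost}; {A manual pull 2 fails, Lower heat detector failed, Lower release solenoid malfunctions, Redundant agent cylinder faulted, Zone module fails}; {North smoke detector 2 lost}; {Secondary abort switch 2 degraded}; {Backup pressure switch 2 failed}.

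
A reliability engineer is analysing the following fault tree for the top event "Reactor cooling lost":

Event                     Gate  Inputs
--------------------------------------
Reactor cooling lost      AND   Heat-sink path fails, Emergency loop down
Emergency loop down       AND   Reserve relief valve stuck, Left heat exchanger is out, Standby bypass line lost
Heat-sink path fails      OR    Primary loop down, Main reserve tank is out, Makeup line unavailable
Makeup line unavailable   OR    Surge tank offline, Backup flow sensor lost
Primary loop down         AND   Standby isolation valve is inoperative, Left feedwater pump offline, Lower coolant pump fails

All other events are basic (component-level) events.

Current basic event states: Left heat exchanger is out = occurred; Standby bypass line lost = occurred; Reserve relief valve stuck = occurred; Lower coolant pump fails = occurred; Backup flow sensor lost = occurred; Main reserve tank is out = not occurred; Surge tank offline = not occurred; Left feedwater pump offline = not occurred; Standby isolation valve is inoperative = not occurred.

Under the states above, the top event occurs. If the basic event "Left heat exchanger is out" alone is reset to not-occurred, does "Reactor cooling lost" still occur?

Counterfactual: set "Left heat exchanger is out" to not occurred.
Primary loop down [AND]: Standby isolation valve is inoperative=not, Left feedwater pump offline=not, Lower coolant pump fails=occurs → not all inputs occur → does not occur.
Makeup line unavailable [OR]: Surge tank offline=not, Backup flow sensor lost=occurs → at least one input occurs → occurs.
Heat-sink path fails [OR]: Primary loop down=not, Main reserve tank is out=not, Makeup line unavailable=occurs → at least one input occurs → occurs.
Emergency loop down [AND]: Reserve relief valve stuck=occurs, Left heat exchanger is out=not, Standby bypass line lost=occurs → not all inputs occur → does not occur.
Reactor cooling lost [AND]: Heat-sink path fails=occurs, Emergency loop down=not → not all inputs occur → does not occur.

No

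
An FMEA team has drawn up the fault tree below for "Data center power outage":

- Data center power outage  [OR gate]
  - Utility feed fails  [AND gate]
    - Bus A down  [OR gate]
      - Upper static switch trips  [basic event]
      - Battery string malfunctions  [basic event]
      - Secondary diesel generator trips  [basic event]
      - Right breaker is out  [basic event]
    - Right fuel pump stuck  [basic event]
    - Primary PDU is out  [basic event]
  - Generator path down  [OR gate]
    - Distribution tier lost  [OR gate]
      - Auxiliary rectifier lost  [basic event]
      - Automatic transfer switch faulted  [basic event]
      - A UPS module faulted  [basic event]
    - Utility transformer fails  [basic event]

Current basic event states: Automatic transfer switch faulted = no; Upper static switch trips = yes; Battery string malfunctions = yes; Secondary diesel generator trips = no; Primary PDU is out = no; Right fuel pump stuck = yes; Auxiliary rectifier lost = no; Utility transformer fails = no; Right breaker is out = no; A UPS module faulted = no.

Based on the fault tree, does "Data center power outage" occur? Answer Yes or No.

Bus A down [OR]: Upper static switch trips=occurs, Battery string malfunctions=occurs, Secondary diesel generator trips=not, Right breaker is out=not → at least one input occurs → occurs.
Utility feed fails [AND]: Bus A down=occurs, Right fuel pump stuck=occurs, Primary PDU is out=not → not all inputs occur → does not occur.
Distribution tier lost [OR]: Auxiliary rectifier lost=not, Automatic transfer switch faulted=not, A UPS module faulted=not → no input occurs → does not occur.
Generator path down [OR]: Distribution tier lost=not, Utility transformer fails=not → no input occurs → does not occur.
Data center power outage [OR]: Utility feed fails=not, Generator path down=not → no input occurs → does not occur.

No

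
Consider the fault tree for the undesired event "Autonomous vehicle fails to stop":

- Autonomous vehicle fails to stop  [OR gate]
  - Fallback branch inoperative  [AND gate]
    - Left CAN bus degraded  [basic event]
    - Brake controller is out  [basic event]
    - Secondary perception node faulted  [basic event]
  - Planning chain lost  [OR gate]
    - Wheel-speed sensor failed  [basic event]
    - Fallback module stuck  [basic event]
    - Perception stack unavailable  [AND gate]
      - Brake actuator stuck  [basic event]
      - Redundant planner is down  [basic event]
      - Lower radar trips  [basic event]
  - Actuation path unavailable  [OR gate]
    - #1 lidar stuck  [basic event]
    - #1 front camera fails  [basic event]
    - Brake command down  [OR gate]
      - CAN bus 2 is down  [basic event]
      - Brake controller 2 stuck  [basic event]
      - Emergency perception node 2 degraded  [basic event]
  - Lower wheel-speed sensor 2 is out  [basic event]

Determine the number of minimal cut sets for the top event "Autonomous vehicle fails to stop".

10

Fallback branch inoperative [AND]: one cut set from each child combined → 1 × 1 × 1 = 1 cut set(s).
Perception stack unavailable [AND]: one cut set from each child combined → 1 × 1 × 1 = 1 cut set(s).
Planning chain lost [OR]: union of children's cut sets → 3 cut set(s).
Brake command down [OR]: union of children's cut sets → 3 cut set(s).
Actuation path unavailable [OR]: union of children's cut sets → 5 cut set(s).
Autonomous vehicle fails to stop [OR]: union of children's cut sets → 10 cut set(s).
Minimal cut sets: {Brake controller is out, Left CAN bus degraded, Secondary perception node faulted}; {Wheel-speed sensor failed}; {Fallback module stuck}; {Brake actuator stuck, Lower radar trips, Redundant planner is down}; {#1 lidar stuck}; {#1 front camera fails}; {CAN bus 2 is down}; {Brake controller 2 stuck}; {Emergency perception node 2 degraded}; {Lower wheel-speed sensor 2 is out}.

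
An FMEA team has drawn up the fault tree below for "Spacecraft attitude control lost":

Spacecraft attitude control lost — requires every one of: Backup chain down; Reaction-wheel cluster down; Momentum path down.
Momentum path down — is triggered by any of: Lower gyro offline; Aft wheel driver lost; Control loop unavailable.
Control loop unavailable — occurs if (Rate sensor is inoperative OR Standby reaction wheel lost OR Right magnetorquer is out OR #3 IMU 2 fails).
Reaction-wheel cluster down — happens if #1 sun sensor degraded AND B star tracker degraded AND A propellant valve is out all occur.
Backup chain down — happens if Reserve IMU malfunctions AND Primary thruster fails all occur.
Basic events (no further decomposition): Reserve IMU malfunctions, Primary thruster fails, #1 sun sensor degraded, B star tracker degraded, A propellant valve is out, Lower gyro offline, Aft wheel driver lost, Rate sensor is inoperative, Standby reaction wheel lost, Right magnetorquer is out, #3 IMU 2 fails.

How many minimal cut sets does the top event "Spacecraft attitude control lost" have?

Backup chain down [AND]: one cut set from each child combined → 1 × 1 = 1 cut set(s).
Reaction-wheel cluster down [AND]: one cut set from each child combined → 1 × 1 × 1 = 1 cut set(s).
Control loop unavailable [OR]: union of children's cut sets → 4 cut set(s).
Momentum path down [OR]: union of children's cut sets → 6 cut set(s).
Spacecraft attitude control lost [AND]: one cut set from each child combined → 1 × 1 × 6 = 6 cut set(s).
Minimal cut sets: {#1 sun sensor degraded, A propellant valve is out, B star tracker degraded, Lower gyro offline, Primary thruster fails, Reserve IMU malfunctions}; {#1 sun sensor degraded, A propellant valve is out, Aft wheel driver lost, B star tracker degraded, Primary thruster fails, Reserve IMU malfunctions}; {#1 sun sensor degraded, A propellant valve is out, B star tracker degraded, Primary thruster fails, Rate sensor is inoperative, Reserve IMU malfunctions}; {#1 sun sensor degraded, A propellant valve is out, B star tracker degraded, Primary thruster fails, Reserve IMU malfunctions, Standby reaction wheel lost}; {#1 sun sensor degraded, A propellant valve is out, B star tracker degraded, Primary thruster fails, Reserve IMU malfunctions, Right magnetorquer is out}; {#1 sun sensor degraded, #3 IMU 2 fails, A propellant valve is out, B star tracker degraded, Primary thruster fails, Reserve IMU malfunctions}.

6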